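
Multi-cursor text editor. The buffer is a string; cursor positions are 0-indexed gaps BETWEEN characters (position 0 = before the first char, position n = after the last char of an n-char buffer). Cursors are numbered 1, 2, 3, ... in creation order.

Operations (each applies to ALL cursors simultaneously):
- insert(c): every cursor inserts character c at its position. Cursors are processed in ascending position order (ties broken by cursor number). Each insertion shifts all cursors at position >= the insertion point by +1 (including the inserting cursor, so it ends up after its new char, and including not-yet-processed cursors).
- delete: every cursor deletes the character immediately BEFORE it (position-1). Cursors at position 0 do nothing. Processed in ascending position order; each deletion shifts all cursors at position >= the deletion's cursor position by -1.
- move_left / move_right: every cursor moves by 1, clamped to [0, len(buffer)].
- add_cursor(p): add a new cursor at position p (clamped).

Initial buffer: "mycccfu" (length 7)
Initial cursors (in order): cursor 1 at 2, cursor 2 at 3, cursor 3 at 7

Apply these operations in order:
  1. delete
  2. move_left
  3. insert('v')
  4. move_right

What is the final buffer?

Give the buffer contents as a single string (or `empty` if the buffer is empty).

Answer: vvmccvf

Derivation:
After op 1 (delete): buffer="mccf" (len 4), cursors c1@1 c2@1 c3@4, authorship ....
After op 2 (move_left): buffer="mccf" (len 4), cursors c1@0 c2@0 c3@3, authorship ....
After op 3 (insert('v')): buffer="vvmccvf" (len 7), cursors c1@2 c2@2 c3@6, authorship 12...3.
After op 4 (move_right): buffer="vvmccvf" (len 7), cursors c1@3 c2@3 c3@7, authorship 12...3.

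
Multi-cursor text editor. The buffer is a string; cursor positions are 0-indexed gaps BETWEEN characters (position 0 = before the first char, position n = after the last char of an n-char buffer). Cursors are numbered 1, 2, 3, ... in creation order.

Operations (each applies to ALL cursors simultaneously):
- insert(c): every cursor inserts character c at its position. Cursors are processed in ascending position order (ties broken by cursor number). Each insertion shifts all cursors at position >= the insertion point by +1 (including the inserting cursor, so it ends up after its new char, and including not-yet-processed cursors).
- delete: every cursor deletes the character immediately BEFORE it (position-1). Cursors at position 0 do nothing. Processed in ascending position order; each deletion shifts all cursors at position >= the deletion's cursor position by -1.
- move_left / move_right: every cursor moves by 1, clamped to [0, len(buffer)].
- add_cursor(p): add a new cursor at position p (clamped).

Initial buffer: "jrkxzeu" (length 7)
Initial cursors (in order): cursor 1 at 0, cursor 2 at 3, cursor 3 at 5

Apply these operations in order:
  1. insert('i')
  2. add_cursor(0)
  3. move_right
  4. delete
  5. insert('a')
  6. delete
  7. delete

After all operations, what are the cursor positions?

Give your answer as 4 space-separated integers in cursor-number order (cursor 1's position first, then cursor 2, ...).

Answer: 0 2 3 0

Derivation:
After op 1 (insert('i')): buffer="ijrkixzieu" (len 10), cursors c1@1 c2@5 c3@8, authorship 1...2..3..
After op 2 (add_cursor(0)): buffer="ijrkixzieu" (len 10), cursors c4@0 c1@1 c2@5 c3@8, authorship 1...2..3..
After op 3 (move_right): buffer="ijrkixzieu" (len 10), cursors c4@1 c1@2 c2@6 c3@9, authorship 1...2..3..
After op 4 (delete): buffer="rkiziu" (len 6), cursors c1@0 c4@0 c2@3 c3@5, authorship ..2.3.
After op 5 (insert('a')): buffer="aarkiaziau" (len 10), cursors c1@2 c4@2 c2@6 c3@9, authorship 14..22.33.
After op 6 (delete): buffer="rkiziu" (len 6), cursors c1@0 c4@0 c2@3 c3@5, authorship ..2.3.
After op 7 (delete): buffer="rkzu" (len 4), cursors c1@0 c4@0 c2@2 c3@3, authorship ....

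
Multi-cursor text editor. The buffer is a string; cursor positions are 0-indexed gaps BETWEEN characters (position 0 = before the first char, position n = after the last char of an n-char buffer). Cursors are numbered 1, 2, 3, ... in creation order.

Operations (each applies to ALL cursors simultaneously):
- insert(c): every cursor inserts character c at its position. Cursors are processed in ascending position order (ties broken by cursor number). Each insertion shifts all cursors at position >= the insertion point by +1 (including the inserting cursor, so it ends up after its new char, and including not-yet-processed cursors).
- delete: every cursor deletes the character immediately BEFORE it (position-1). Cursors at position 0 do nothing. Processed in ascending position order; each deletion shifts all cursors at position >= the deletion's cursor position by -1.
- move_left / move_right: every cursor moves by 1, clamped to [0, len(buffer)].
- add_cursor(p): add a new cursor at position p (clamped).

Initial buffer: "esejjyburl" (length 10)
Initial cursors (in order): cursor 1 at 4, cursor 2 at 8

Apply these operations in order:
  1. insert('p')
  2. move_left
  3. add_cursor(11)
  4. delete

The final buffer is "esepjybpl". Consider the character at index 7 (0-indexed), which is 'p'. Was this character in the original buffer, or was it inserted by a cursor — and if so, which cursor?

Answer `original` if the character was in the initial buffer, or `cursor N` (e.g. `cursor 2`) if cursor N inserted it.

After op 1 (insert('p')): buffer="esejpjybuprl" (len 12), cursors c1@5 c2@10, authorship ....1....2..
After op 2 (move_left): buffer="esejpjybuprl" (len 12), cursors c1@4 c2@9, authorship ....1....2..
After op 3 (add_cursor(11)): buffer="esejpjybuprl" (len 12), cursors c1@4 c2@9 c3@11, authorship ....1....2..
After op 4 (delete): buffer="esepjybpl" (len 9), cursors c1@3 c2@7 c3@8, authorship ...1...2.
Authorship (.=original, N=cursor N): . . . 1 . . . 2 .
Index 7: author = 2

Answer: cursor 2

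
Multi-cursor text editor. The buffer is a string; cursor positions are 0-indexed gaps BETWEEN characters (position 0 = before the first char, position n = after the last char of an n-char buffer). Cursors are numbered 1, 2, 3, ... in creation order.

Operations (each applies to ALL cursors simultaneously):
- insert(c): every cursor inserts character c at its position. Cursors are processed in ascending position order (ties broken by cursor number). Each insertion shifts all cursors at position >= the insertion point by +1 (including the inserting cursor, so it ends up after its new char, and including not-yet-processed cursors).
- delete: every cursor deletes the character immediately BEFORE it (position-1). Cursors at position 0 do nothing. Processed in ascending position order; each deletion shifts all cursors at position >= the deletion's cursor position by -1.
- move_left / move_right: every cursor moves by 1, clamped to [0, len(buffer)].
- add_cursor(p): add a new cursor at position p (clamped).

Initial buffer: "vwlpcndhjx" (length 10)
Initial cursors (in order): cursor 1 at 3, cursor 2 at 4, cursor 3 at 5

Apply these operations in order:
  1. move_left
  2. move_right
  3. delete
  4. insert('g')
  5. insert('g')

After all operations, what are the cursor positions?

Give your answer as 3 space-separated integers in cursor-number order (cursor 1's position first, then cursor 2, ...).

Answer: 8 8 8

Derivation:
After op 1 (move_left): buffer="vwlpcndhjx" (len 10), cursors c1@2 c2@3 c3@4, authorship ..........
After op 2 (move_right): buffer="vwlpcndhjx" (len 10), cursors c1@3 c2@4 c3@5, authorship ..........
After op 3 (delete): buffer="vwndhjx" (len 7), cursors c1@2 c2@2 c3@2, authorship .......
After op 4 (insert('g')): buffer="vwgggndhjx" (len 10), cursors c1@5 c2@5 c3@5, authorship ..123.....
After op 5 (insert('g')): buffer="vwggggggndhjx" (len 13), cursors c1@8 c2@8 c3@8, authorship ..123123.....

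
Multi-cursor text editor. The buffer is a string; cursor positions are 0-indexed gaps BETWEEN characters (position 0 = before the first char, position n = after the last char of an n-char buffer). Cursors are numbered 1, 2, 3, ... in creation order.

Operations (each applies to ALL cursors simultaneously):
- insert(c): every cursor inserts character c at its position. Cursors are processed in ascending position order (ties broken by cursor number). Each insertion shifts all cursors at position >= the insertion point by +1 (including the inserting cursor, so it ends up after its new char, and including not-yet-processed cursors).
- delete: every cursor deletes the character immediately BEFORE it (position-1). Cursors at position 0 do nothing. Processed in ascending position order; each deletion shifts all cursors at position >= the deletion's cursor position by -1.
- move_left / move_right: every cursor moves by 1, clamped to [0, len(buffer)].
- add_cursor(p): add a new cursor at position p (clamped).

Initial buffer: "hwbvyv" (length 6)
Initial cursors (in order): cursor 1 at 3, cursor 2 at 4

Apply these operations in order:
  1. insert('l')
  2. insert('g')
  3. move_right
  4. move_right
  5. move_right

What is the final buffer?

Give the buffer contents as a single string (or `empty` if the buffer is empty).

After op 1 (insert('l')): buffer="hwblvlyv" (len 8), cursors c1@4 c2@6, authorship ...1.2..
After op 2 (insert('g')): buffer="hwblgvlgyv" (len 10), cursors c1@5 c2@8, authorship ...11.22..
After op 3 (move_right): buffer="hwblgvlgyv" (len 10), cursors c1@6 c2@9, authorship ...11.22..
After op 4 (move_right): buffer="hwblgvlgyv" (len 10), cursors c1@7 c2@10, authorship ...11.22..
After op 5 (move_right): buffer="hwblgvlgyv" (len 10), cursors c1@8 c2@10, authorship ...11.22..

Answer: hwblgvlgyv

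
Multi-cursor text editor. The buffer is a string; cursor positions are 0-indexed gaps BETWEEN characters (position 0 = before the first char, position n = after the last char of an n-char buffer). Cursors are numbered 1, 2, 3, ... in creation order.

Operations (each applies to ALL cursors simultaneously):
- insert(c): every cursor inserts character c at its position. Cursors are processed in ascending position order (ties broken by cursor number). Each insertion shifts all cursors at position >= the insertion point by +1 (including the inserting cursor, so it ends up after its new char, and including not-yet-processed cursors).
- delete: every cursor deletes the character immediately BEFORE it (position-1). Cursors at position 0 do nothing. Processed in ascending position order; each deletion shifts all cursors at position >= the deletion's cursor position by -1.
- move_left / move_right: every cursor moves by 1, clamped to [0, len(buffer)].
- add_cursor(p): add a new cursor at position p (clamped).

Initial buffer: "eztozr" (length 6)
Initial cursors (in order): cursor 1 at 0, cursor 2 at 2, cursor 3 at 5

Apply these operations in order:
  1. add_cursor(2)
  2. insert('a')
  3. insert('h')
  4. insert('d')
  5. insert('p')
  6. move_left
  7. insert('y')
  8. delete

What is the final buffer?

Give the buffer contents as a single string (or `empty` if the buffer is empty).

After op 1 (add_cursor(2)): buffer="eztozr" (len 6), cursors c1@0 c2@2 c4@2 c3@5, authorship ......
After op 2 (insert('a')): buffer="aezaatozar" (len 10), cursors c1@1 c2@5 c4@5 c3@9, authorship 1..24...3.
After op 3 (insert('h')): buffer="ahezaahhtozahr" (len 14), cursors c1@2 c2@8 c4@8 c3@13, authorship 11..2424...33.
After op 4 (insert('d')): buffer="ahdezaahhddtozahdr" (len 18), cursors c1@3 c2@11 c4@11 c3@17, authorship 111..242424...333.
After op 5 (insert('p')): buffer="ahdpezaahhddpptozahdpr" (len 22), cursors c1@4 c2@14 c4@14 c3@21, authorship 1111..24242424...3333.
After op 6 (move_left): buffer="ahdpezaahhddpptozahdpr" (len 22), cursors c1@3 c2@13 c4@13 c3@20, authorship 1111..24242424...3333.
After op 7 (insert('y')): buffer="ahdypezaahhddpyyptozahdypr" (len 26), cursors c1@4 c2@16 c4@16 c3@24, authorship 11111..2424242244...33333.
After op 8 (delete): buffer="ahdpezaahhddpptozahdpr" (len 22), cursors c1@3 c2@13 c4@13 c3@20, authorship 1111..24242424...3333.

Answer: ahdpezaahhddpptozahdpr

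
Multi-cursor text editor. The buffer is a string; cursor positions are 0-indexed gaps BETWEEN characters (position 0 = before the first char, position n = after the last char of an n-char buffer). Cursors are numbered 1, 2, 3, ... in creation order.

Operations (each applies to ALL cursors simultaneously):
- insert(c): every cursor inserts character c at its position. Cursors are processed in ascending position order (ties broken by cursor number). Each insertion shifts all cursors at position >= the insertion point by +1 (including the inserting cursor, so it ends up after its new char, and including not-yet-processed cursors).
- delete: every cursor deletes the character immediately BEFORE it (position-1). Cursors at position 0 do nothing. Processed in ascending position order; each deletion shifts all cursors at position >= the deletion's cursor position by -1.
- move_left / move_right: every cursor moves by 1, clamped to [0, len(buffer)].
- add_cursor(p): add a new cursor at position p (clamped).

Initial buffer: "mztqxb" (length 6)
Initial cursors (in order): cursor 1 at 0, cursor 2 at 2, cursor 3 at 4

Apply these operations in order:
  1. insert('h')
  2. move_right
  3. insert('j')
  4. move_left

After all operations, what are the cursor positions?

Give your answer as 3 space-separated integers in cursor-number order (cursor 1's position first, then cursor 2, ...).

Answer: 2 6 10

Derivation:
After op 1 (insert('h')): buffer="hmzhtqhxb" (len 9), cursors c1@1 c2@4 c3@7, authorship 1..2..3..
After op 2 (move_right): buffer="hmzhtqhxb" (len 9), cursors c1@2 c2@5 c3@8, authorship 1..2..3..
After op 3 (insert('j')): buffer="hmjzhtjqhxjb" (len 12), cursors c1@3 c2@7 c3@11, authorship 1.1.2.2.3.3.
After op 4 (move_left): buffer="hmjzhtjqhxjb" (len 12), cursors c1@2 c2@6 c3@10, authorship 1.1.2.2.3.3.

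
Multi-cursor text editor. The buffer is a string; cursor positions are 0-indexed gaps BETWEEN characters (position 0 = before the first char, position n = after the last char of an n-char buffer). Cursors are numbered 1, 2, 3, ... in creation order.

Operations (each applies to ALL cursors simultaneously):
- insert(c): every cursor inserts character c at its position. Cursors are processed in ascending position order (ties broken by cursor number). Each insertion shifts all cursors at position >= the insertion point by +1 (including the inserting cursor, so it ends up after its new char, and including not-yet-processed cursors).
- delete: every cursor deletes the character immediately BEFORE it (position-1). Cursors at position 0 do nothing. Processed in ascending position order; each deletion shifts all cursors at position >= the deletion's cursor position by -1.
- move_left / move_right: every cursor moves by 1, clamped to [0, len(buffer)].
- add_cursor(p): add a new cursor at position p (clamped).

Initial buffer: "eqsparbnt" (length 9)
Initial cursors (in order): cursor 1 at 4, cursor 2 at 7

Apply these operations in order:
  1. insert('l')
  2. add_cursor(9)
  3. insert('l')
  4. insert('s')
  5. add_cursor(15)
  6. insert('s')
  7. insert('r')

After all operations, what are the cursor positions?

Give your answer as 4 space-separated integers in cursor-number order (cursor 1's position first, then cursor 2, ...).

After op 1 (insert('l')): buffer="eqsplarblnt" (len 11), cursors c1@5 c2@9, authorship ....1...2..
After op 2 (add_cursor(9)): buffer="eqsplarblnt" (len 11), cursors c1@5 c2@9 c3@9, authorship ....1...2..
After op 3 (insert('l')): buffer="eqspllarblllnt" (len 14), cursors c1@6 c2@12 c3@12, authorship ....11...223..
After op 4 (insert('s')): buffer="eqspllsarblllssnt" (len 17), cursors c1@7 c2@15 c3@15, authorship ....111...22323..
After op 5 (add_cursor(15)): buffer="eqspllsarblllssnt" (len 17), cursors c1@7 c2@15 c3@15 c4@15, authorship ....111...22323..
After op 6 (insert('s')): buffer="eqspllssarblllsssssnt" (len 21), cursors c1@8 c2@19 c3@19 c4@19, authorship ....1111...22323234..
After op 7 (insert('r')): buffer="eqspllssrarblllsssssrrrnt" (len 25), cursors c1@9 c2@23 c3@23 c4@23, authorship ....11111...22323234234..

Answer: 9 23 23 23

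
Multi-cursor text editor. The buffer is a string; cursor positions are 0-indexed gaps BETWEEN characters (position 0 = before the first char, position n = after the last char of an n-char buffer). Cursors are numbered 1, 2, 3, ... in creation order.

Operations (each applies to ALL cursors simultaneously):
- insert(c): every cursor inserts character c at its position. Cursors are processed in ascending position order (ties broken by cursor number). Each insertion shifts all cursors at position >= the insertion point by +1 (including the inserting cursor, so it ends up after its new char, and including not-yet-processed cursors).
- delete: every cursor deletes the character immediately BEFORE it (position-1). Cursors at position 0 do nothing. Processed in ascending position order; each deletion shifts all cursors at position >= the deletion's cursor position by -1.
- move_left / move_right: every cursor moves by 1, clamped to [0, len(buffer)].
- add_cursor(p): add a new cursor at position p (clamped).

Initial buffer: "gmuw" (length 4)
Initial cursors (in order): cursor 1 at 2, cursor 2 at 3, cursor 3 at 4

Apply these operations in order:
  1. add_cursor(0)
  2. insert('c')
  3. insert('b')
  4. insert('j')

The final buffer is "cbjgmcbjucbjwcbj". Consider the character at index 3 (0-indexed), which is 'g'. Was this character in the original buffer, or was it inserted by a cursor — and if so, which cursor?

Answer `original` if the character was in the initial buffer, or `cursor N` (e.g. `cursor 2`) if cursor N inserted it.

Answer: original

Derivation:
After op 1 (add_cursor(0)): buffer="gmuw" (len 4), cursors c4@0 c1@2 c2@3 c3@4, authorship ....
After op 2 (insert('c')): buffer="cgmcucwc" (len 8), cursors c4@1 c1@4 c2@6 c3@8, authorship 4..1.2.3
After op 3 (insert('b')): buffer="cbgmcbucbwcb" (len 12), cursors c4@2 c1@6 c2@9 c3@12, authorship 44..11.22.33
After op 4 (insert('j')): buffer="cbjgmcbjucbjwcbj" (len 16), cursors c4@3 c1@8 c2@12 c3@16, authorship 444..111.222.333
Authorship (.=original, N=cursor N): 4 4 4 . . 1 1 1 . 2 2 2 . 3 3 3
Index 3: author = original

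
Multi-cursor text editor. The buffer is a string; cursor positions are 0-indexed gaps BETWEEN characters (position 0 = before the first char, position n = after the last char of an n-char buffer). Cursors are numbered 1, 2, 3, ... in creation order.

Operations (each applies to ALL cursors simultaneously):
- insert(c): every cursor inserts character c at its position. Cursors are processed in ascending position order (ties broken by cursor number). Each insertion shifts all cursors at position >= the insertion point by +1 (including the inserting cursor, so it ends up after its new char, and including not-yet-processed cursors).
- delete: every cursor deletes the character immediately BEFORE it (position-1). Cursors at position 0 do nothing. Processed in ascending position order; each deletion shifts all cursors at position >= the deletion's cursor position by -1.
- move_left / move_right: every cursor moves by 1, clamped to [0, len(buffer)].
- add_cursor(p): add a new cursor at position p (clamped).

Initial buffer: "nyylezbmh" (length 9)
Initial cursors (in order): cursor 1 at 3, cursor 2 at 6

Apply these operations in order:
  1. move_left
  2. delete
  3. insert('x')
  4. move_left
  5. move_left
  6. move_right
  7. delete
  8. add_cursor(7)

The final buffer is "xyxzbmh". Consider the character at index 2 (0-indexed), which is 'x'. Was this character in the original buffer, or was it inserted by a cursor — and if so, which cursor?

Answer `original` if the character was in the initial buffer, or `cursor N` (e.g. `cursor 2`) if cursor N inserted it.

After op 1 (move_left): buffer="nyylezbmh" (len 9), cursors c1@2 c2@5, authorship .........
After op 2 (delete): buffer="nylzbmh" (len 7), cursors c1@1 c2@3, authorship .......
After op 3 (insert('x')): buffer="nxylxzbmh" (len 9), cursors c1@2 c2@5, authorship .1..2....
After op 4 (move_left): buffer="nxylxzbmh" (len 9), cursors c1@1 c2@4, authorship .1..2....
After op 5 (move_left): buffer="nxylxzbmh" (len 9), cursors c1@0 c2@3, authorship .1..2....
After op 6 (move_right): buffer="nxylxzbmh" (len 9), cursors c1@1 c2@4, authorship .1..2....
After op 7 (delete): buffer="xyxzbmh" (len 7), cursors c1@0 c2@2, authorship 1.2....
After op 8 (add_cursor(7)): buffer="xyxzbmh" (len 7), cursors c1@0 c2@2 c3@7, authorship 1.2....
Authorship (.=original, N=cursor N): 1 . 2 . . . .
Index 2: author = 2

Answer: cursor 2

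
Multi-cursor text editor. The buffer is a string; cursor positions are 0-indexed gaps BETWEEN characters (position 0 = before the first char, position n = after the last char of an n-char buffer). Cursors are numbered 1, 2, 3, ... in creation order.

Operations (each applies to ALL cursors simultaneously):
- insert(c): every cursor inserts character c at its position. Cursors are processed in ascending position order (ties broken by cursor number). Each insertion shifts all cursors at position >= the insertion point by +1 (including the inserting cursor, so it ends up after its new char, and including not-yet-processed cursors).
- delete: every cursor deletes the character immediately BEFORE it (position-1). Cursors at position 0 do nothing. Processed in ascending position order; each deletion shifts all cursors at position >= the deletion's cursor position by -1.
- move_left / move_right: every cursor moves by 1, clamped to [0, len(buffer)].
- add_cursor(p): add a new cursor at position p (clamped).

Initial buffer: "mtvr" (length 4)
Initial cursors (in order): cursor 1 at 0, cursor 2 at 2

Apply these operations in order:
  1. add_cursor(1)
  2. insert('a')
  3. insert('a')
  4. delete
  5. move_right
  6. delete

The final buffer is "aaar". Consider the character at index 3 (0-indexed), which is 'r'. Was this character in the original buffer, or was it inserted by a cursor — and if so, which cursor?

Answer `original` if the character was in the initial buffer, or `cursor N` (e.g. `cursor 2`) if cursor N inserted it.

After op 1 (add_cursor(1)): buffer="mtvr" (len 4), cursors c1@0 c3@1 c2@2, authorship ....
After op 2 (insert('a')): buffer="amatavr" (len 7), cursors c1@1 c3@3 c2@5, authorship 1.3.2..
After op 3 (insert('a')): buffer="aamaataavr" (len 10), cursors c1@2 c3@5 c2@8, authorship 11.33.22..
After op 4 (delete): buffer="amatavr" (len 7), cursors c1@1 c3@3 c2@5, authorship 1.3.2..
After op 5 (move_right): buffer="amatavr" (len 7), cursors c1@2 c3@4 c2@6, authorship 1.3.2..
After op 6 (delete): buffer="aaar" (len 4), cursors c1@1 c3@2 c2@3, authorship 132.
Authorship (.=original, N=cursor N): 1 3 2 .
Index 3: author = original

Answer: original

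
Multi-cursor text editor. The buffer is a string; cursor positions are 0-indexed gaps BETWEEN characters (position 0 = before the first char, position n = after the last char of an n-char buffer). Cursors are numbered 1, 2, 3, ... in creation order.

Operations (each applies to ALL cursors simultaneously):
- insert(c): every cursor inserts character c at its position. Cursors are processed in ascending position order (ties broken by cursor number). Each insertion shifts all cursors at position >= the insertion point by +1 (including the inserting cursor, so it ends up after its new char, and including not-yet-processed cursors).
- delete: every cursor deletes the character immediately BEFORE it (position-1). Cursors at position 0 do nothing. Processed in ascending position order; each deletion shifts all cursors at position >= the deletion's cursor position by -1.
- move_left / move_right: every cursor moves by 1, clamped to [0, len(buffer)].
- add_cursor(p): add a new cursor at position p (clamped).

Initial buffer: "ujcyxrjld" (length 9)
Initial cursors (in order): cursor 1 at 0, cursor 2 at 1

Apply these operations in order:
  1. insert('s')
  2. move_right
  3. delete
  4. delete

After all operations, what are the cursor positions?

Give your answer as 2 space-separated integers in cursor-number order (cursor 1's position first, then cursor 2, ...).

Answer: 0 0

Derivation:
After op 1 (insert('s')): buffer="susjcyxrjld" (len 11), cursors c1@1 c2@3, authorship 1.2........
After op 2 (move_right): buffer="susjcyxrjld" (len 11), cursors c1@2 c2@4, authorship 1.2........
After op 3 (delete): buffer="sscyxrjld" (len 9), cursors c1@1 c2@2, authorship 12.......
After op 4 (delete): buffer="cyxrjld" (len 7), cursors c1@0 c2@0, authorship .......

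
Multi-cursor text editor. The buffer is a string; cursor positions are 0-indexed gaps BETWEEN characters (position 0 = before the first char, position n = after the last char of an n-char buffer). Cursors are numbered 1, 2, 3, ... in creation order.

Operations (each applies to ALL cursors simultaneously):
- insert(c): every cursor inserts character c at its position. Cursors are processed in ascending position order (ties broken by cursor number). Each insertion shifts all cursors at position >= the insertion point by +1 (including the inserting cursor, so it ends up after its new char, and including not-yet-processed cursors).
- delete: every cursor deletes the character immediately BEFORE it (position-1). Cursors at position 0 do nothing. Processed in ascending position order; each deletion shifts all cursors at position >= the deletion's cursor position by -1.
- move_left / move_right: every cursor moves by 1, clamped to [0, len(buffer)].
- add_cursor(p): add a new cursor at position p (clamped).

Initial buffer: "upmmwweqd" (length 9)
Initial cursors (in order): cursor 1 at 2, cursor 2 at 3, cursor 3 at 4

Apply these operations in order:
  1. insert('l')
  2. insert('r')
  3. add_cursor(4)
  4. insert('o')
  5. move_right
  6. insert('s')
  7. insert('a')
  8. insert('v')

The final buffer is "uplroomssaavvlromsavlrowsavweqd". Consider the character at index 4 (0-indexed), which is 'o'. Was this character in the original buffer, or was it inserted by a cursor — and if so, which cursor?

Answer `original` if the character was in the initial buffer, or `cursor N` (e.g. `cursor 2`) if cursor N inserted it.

Answer: cursor 1

Derivation:
After op 1 (insert('l')): buffer="uplmlmlwweqd" (len 12), cursors c1@3 c2@5 c3@7, authorship ..1.2.3.....
After op 2 (insert('r')): buffer="uplrmlrmlrwweqd" (len 15), cursors c1@4 c2@7 c3@10, authorship ..11.22.33.....
After op 3 (add_cursor(4)): buffer="uplrmlrmlrwweqd" (len 15), cursors c1@4 c4@4 c2@7 c3@10, authorship ..11.22.33.....
After op 4 (insert('o')): buffer="uplroomlromlrowweqd" (len 19), cursors c1@6 c4@6 c2@10 c3@14, authorship ..1114.222.333.....
After op 5 (move_right): buffer="uplroomlromlrowweqd" (len 19), cursors c1@7 c4@7 c2@11 c3@15, authorship ..1114.222.333.....
After op 6 (insert('s')): buffer="uplroomsslromslrowsweqd" (len 23), cursors c1@9 c4@9 c2@14 c3@19, authorship ..1114.14222.2333.3....
After op 7 (insert('a')): buffer="uplroomssaalromsalrowsaweqd" (len 27), cursors c1@11 c4@11 c2@17 c3@23, authorship ..1114.1414222.22333.33....
After op 8 (insert('v')): buffer="uplroomssaavvlromsavlrowsavweqd" (len 31), cursors c1@13 c4@13 c2@20 c3@27, authorship ..1114.141414222.222333.333....
Authorship (.=original, N=cursor N): . . 1 1 1 4 . 1 4 1 4 1 4 2 2 2 . 2 2 2 3 3 3 . 3 3 3 . . . .
Index 4: author = 1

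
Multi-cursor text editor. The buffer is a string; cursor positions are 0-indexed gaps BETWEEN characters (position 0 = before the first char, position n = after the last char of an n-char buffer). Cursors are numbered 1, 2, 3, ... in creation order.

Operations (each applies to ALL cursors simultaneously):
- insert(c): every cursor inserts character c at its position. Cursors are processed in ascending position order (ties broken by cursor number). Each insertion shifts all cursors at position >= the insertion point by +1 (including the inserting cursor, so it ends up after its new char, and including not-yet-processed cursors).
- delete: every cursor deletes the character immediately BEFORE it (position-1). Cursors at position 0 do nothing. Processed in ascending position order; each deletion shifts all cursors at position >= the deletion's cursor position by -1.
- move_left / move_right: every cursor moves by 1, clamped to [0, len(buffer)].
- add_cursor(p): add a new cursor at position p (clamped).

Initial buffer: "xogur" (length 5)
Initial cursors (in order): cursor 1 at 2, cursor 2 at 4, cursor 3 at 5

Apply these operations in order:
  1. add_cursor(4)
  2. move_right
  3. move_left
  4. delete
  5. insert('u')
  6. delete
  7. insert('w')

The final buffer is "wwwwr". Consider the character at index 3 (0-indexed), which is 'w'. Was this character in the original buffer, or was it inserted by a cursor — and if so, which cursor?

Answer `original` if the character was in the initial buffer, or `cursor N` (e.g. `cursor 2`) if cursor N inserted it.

After op 1 (add_cursor(4)): buffer="xogur" (len 5), cursors c1@2 c2@4 c4@4 c3@5, authorship .....
After op 2 (move_right): buffer="xogur" (len 5), cursors c1@3 c2@5 c3@5 c4@5, authorship .....
After op 3 (move_left): buffer="xogur" (len 5), cursors c1@2 c2@4 c3@4 c4@4, authorship .....
After op 4 (delete): buffer="r" (len 1), cursors c1@0 c2@0 c3@0 c4@0, authorship .
After op 5 (insert('u')): buffer="uuuur" (len 5), cursors c1@4 c2@4 c3@4 c4@4, authorship 1234.
After op 6 (delete): buffer="r" (len 1), cursors c1@0 c2@0 c3@0 c4@0, authorship .
After op 7 (insert('w')): buffer="wwwwr" (len 5), cursors c1@4 c2@4 c3@4 c4@4, authorship 1234.
Authorship (.=original, N=cursor N): 1 2 3 4 .
Index 3: author = 4

Answer: cursor 4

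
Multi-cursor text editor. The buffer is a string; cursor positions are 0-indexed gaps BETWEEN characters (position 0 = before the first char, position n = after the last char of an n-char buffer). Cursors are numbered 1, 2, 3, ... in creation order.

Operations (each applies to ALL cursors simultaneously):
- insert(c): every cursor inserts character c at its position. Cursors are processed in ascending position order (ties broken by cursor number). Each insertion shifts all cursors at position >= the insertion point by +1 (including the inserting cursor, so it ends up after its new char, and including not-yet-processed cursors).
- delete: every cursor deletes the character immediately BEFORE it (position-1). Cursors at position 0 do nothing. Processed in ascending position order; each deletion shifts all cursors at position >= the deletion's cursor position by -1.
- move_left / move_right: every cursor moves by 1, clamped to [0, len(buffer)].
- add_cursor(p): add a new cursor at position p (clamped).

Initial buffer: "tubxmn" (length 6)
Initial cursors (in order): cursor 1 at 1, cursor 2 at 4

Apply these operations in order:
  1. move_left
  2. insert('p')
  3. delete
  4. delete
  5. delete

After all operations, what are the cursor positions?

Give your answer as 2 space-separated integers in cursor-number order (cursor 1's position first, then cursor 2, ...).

After op 1 (move_left): buffer="tubxmn" (len 6), cursors c1@0 c2@3, authorship ......
After op 2 (insert('p')): buffer="ptubpxmn" (len 8), cursors c1@1 c2@5, authorship 1...2...
After op 3 (delete): buffer="tubxmn" (len 6), cursors c1@0 c2@3, authorship ......
After op 4 (delete): buffer="tuxmn" (len 5), cursors c1@0 c2@2, authorship .....
After op 5 (delete): buffer="txmn" (len 4), cursors c1@0 c2@1, authorship ....

Answer: 0 1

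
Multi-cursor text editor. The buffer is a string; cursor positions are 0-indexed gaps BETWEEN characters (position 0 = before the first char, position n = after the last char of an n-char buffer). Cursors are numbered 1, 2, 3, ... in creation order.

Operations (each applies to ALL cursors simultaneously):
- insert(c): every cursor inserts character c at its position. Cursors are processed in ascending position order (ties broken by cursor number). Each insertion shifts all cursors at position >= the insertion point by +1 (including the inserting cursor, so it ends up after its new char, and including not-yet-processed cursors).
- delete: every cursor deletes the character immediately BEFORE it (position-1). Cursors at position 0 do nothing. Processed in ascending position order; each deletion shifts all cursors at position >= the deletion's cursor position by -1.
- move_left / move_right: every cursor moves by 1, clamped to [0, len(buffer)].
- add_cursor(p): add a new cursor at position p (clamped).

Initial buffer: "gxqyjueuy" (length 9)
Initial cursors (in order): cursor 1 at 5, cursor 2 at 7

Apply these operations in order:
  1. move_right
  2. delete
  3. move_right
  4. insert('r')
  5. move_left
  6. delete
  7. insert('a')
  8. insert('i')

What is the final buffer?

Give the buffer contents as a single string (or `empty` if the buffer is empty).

Answer: gxqyjairair

Derivation:
After op 1 (move_right): buffer="gxqyjueuy" (len 9), cursors c1@6 c2@8, authorship .........
After op 2 (delete): buffer="gxqyjey" (len 7), cursors c1@5 c2@6, authorship .......
After op 3 (move_right): buffer="gxqyjey" (len 7), cursors c1@6 c2@7, authorship .......
After op 4 (insert('r')): buffer="gxqyjeryr" (len 9), cursors c1@7 c2@9, authorship ......1.2
After op 5 (move_left): buffer="gxqyjeryr" (len 9), cursors c1@6 c2@8, authorship ......1.2
After op 6 (delete): buffer="gxqyjrr" (len 7), cursors c1@5 c2@6, authorship .....12
After op 7 (insert('a')): buffer="gxqyjarar" (len 9), cursors c1@6 c2@8, authorship .....1122
After op 8 (insert('i')): buffer="gxqyjairair" (len 11), cursors c1@7 c2@10, authorship .....111222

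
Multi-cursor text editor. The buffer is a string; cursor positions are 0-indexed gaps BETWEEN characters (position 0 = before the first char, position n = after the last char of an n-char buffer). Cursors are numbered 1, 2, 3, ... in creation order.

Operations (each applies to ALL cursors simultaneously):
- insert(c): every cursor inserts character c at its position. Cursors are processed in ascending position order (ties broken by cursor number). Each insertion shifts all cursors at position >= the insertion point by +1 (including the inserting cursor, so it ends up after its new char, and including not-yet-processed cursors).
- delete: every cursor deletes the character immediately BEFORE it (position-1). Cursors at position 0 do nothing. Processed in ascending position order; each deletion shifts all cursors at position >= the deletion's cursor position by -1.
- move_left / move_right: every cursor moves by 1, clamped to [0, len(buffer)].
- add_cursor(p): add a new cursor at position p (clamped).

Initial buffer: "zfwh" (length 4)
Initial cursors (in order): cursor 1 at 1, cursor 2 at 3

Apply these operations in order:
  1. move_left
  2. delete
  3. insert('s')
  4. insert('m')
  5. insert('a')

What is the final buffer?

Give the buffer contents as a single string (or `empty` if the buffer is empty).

After op 1 (move_left): buffer="zfwh" (len 4), cursors c1@0 c2@2, authorship ....
After op 2 (delete): buffer="zwh" (len 3), cursors c1@0 c2@1, authorship ...
After op 3 (insert('s')): buffer="szswh" (len 5), cursors c1@1 c2@3, authorship 1.2..
After op 4 (insert('m')): buffer="smzsmwh" (len 7), cursors c1@2 c2@5, authorship 11.22..
After op 5 (insert('a')): buffer="smazsmawh" (len 9), cursors c1@3 c2@7, authorship 111.222..

Answer: smazsmawh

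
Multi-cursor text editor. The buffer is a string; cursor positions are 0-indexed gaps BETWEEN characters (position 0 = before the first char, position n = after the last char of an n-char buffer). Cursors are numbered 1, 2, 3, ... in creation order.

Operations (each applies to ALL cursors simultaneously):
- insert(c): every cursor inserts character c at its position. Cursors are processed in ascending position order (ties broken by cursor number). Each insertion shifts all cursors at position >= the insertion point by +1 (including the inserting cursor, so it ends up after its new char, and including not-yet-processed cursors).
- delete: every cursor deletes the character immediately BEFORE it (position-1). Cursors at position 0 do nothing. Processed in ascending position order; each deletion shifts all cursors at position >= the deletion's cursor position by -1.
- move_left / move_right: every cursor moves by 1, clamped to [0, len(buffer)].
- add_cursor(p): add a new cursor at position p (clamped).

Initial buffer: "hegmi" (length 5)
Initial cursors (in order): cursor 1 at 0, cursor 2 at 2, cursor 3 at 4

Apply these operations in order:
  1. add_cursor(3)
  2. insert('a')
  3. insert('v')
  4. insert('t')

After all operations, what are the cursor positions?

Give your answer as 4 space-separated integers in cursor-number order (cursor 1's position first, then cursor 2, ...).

After op 1 (add_cursor(3)): buffer="hegmi" (len 5), cursors c1@0 c2@2 c4@3 c3@4, authorship .....
After op 2 (insert('a')): buffer="aheagamai" (len 9), cursors c1@1 c2@4 c4@6 c3@8, authorship 1..2.4.3.
After op 3 (insert('v')): buffer="avheavgavmavi" (len 13), cursors c1@2 c2@6 c4@9 c3@12, authorship 11..22.44.33.
After op 4 (insert('t')): buffer="avtheavtgavtmavti" (len 17), cursors c1@3 c2@8 c4@12 c3@16, authorship 111..222.444.333.

Answer: 3 8 16 12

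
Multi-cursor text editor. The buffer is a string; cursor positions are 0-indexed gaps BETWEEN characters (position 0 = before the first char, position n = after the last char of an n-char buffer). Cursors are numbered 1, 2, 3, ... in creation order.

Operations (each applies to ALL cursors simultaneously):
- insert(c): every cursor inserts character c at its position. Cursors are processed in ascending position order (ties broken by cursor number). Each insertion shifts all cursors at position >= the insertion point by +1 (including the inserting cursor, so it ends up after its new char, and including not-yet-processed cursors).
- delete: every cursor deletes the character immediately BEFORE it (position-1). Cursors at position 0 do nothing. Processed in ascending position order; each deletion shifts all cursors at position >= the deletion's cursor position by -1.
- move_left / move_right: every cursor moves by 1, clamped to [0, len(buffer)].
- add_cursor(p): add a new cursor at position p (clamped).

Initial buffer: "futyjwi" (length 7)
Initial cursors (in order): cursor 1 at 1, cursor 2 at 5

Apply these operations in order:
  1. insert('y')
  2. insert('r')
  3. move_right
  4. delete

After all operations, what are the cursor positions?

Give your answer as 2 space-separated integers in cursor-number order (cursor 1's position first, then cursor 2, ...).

Answer: 3 8

Derivation:
After op 1 (insert('y')): buffer="fyutyjywi" (len 9), cursors c1@2 c2@7, authorship .1....2..
After op 2 (insert('r')): buffer="fyrutyjyrwi" (len 11), cursors c1@3 c2@9, authorship .11....22..
After op 3 (move_right): buffer="fyrutyjyrwi" (len 11), cursors c1@4 c2@10, authorship .11....22..
After op 4 (delete): buffer="fyrtyjyri" (len 9), cursors c1@3 c2@8, authorship .11...22.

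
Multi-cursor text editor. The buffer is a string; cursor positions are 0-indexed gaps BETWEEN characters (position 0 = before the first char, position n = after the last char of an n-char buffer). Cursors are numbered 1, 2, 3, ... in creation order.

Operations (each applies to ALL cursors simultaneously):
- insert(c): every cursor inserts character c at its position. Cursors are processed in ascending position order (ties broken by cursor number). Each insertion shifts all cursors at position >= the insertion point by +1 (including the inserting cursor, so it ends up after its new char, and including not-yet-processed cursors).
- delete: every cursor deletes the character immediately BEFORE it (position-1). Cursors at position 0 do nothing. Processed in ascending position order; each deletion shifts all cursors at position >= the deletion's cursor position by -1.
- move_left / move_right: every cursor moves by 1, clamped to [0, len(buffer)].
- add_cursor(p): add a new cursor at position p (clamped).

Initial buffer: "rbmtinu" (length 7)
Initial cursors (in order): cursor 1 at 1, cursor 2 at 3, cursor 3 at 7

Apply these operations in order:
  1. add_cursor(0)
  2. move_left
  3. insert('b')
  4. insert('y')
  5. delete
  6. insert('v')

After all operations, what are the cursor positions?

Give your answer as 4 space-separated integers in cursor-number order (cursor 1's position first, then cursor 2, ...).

After op 1 (add_cursor(0)): buffer="rbmtinu" (len 7), cursors c4@0 c1@1 c2@3 c3@7, authorship .......
After op 2 (move_left): buffer="rbmtinu" (len 7), cursors c1@0 c4@0 c2@2 c3@6, authorship .......
After op 3 (insert('b')): buffer="bbrbbmtinbu" (len 11), cursors c1@2 c4@2 c2@5 c3@10, authorship 14..2....3.
After op 4 (insert('y')): buffer="bbyyrbbymtinbyu" (len 15), cursors c1@4 c4@4 c2@8 c3@14, authorship 1414..22....33.
After op 5 (delete): buffer="bbrbbmtinbu" (len 11), cursors c1@2 c4@2 c2@5 c3@10, authorship 14..2....3.
After op 6 (insert('v')): buffer="bbvvrbbvmtinbvu" (len 15), cursors c1@4 c4@4 c2@8 c3@14, authorship 1414..22....33.

Answer: 4 8 14 4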